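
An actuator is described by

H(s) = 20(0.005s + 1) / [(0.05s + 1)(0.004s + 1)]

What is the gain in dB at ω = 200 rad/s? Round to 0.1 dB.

At ω = 200 rad/s:
zero (1 + j200·0.005) = 1 + j1 → |·| ≈ 1.4142, ∠ ≈ 45.00°
pole (1 + j200·0.05) = 1 + j10 → |·| ≈ 10.05, ∠ ≈ 84.29°
pole (1 + j200·0.004) = 1 + j0.8 → |·| ≈ 1.2806, ∠ ≈ 38.66°
|H| = 20 · 1.4142 / (10.05 · 1.2806) ≈ 2.1977
Gain = 20 log₁₀(2.1977) ≈ 6.84 dB

6.8 dB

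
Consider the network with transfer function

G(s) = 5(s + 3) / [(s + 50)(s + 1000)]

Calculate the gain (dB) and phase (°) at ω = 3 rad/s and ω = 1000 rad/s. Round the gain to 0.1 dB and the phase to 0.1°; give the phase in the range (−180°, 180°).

ω = 3: -67.5 dB, 41.4°; ω = 1000: -49.0 dB, -42.3°

At s = jω = j3:
zero (s+3): 3 + j3 → |·| = √(3²+3²) = √18 ≈ 4.2426, ∠ = arctan(3/3) ≈ 45.00°
pole (s+50): 50 + j3 → |·| = √(50²+3²) = √2509 ≈ 50.09, ∠ = arctan(3/50) ≈ 3.43°
pole (s+1000): 1000 + j3 → |·| = √(1000²+3²) = √1000009 ≈ 1000, ∠ = arctan(3/1000) ≈ 0.17°
|G| = 5 · 4.2426 / 50090 ≈ 0.0004235
Gain = 20 log₁₀(0.0004235) ≈ -67.46 dB
∠G = 45.00° − 3.60° = 41.40°

At s = jω = j1000:
zero (s+3): 3 + j1000 → |·| = √(3²+1000²) = √1000009 ≈ 1000, ∠ = arctan(1000/3) ≈ 89.83°
pole (s+50): 50 + j1000 → |·| = √(50²+1000²) = √1002500 ≈ 1001.2, ∠ = arctan(1000/50) ≈ 87.14°
pole (s+1000): 1000 + j1000 → |·| = √(1000²+1000²) = √2000000 ≈ 1414.2, ∠ = arctan(1000/1000) ≈ 45.00°
|G| = 5 · 1000 / 1.4159e+06 ≈ 0.0035313
Gain = 20 log₁₀(0.0035313) ≈ -49.04 dB
∠G = 89.83° − 132.14° = -42.31°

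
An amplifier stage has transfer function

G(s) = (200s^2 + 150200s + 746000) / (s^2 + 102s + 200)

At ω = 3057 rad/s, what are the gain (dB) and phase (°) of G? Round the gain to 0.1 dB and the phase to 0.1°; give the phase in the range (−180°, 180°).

46.3 dB, -11.9°

Substitute s = j3057:
Numerator: 200(j3057)^2 + 150200(j3057) + 746000 = -1868303800 + j459161400
Denominator: (j3057)^2 + 102(j3057) + 200 = -9345049 + j311814
|N| = √(1868303800² + 459161400²) ≈ 1.9239e+09, ∠N ≈ 166.19°
|D| = √(9345049² + 311814²) ≈ 9.3502e+06, ∠D ≈ 178.09°
|G| = 1.9239e+09 / 9.3502e+06 ≈ 205.76
Gain = 20 log₁₀(205.76) ≈ 46.27 dB
∠G = 166.19° − 178.09° = -11.90°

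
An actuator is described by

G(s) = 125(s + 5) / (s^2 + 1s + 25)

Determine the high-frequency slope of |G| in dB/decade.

-20 dB/decade

Each pole contributes −20 dB/decade at high frequency; each zero contributes +20 dB/decade.
Net: 1 zero(s) − 2 pole(s) → -20 dB/decade.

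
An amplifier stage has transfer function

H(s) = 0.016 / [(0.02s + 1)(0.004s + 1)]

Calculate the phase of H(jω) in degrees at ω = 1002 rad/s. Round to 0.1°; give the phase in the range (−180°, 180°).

-163.1°

At ω = 1002 rad/s:
pole (1 + j1002·0.02) = 1 + j20.04 → |·| ≈ 20.065, ∠ ≈ 87.14°
pole (1 + j1002·0.004) = 1 + j4.008 → |·| ≈ 4.1309, ∠ ≈ 75.99°
∠H = (0°) − (87.14° + 75.99°) = -163.13°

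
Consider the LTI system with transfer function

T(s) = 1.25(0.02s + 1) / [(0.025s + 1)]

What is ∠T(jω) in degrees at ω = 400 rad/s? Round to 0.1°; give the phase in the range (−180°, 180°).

-1.4°

At ω = 400 rad/s:
zero (1 + j400·0.02) = 1 + j8 → |·| ≈ 8.0623, ∠ ≈ 82.87°
pole (1 + j400·0.025) = 1 + j10 → |·| ≈ 10.05, ∠ ≈ 84.29°
∠T = (82.87°) − (84.29°) = -1.42°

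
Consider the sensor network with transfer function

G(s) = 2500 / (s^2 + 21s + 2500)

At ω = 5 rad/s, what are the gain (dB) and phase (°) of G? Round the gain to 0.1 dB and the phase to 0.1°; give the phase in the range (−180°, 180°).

At s = jω = j5:
quadratic: (j5)² + 21·j5 + 2500 = 2475 + j105 → |·| ≈ 2477.2, ∠ ≈ 2.43°
|G| = 2500 / 2477.2 ≈ 1.0092
Gain = 20 log₁₀(1.0092) ≈ 0.08 dB
∠G = 0.00° − 2.43° = -2.43°

0.1 dB, -2.4°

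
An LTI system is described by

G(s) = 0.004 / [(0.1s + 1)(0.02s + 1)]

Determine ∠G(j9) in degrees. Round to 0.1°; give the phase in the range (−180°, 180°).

At ω = 9 rad/s:
pole (1 + j9·0.1) = 1 + j0.9 → |·| ≈ 1.3454, ∠ ≈ 41.99°
pole (1 + j9·0.02) = 1 + j0.18 → |·| ≈ 1.0161, ∠ ≈ 10.20°
∠G = (0°) − (41.99° + 10.20°) = -52.19°

-52.2°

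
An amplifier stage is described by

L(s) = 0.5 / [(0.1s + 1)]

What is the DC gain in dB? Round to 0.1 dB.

-6.0 dB

L(0) = 0.5 · 1 / 1 = 0.5
20 log₁₀(0.5) ≈ -6.02 dB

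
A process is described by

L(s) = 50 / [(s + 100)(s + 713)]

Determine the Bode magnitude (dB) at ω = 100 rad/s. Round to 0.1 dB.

-66.2 dB

At s = jω = j100:
pole (s+100): 100 + j100 → |·| = √(100²+100²) = √20000 ≈ 141.42, ∠ = arctan(100/100) ≈ 45.00°
pole (s+713): 713 + j100 → |·| = √(713²+100²) = √518369 ≈ 719.98, ∠ = arctan(100/713) ≈ 7.98°
|L| = 50 / 1.0182e+05 ≈ 0.00049106
Gain = 20 log₁₀(0.00049106) ≈ -66.18 dB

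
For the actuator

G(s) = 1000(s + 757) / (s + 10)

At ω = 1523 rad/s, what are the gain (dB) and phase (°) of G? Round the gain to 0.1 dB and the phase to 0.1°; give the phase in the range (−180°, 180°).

At s = jω = j1523:
zero (s+757): 757 + j1523 → |·| = √(757²+1523²) = √2892578 ≈ 1700.8, ∠ = arctan(1523/757) ≈ 63.57°
pole (s+10): 10 + j1523 → |·| = √(10²+1523²) = √2319629 ≈ 1523, ∠ = arctan(1523/10) ≈ 89.62°
|G| = 1000 · 1700.8 / 1523 ≈ 1116.7
Gain = 20 log₁₀(1116.7) ≈ 60.96 dB
∠G = 63.57° − 89.62° = -26.05°

61.0 dB, -26.1°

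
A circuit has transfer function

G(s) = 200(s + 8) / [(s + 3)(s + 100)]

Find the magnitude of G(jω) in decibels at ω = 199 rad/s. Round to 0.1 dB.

-0.9 dB

At s = jω = j199:
zero (s+8): 8 + j199 → |·| = √(8²+199²) = √39665 ≈ 199.16, ∠ = arctan(199/8) ≈ 87.70°
pole (s+3): 3 + j199 → |·| = √(3²+199²) = √39610 ≈ 199.02, ∠ = arctan(199/3) ≈ 89.14°
pole (s+100): 100 + j199 → |·| = √(100²+199²) = √49601 ≈ 222.71, ∠ = arctan(199/100) ≈ 63.32°
|G| = 200 · 199.16 / 44324 ≈ 0.89866
Gain = 20 log₁₀(0.89866) ≈ -0.93 dB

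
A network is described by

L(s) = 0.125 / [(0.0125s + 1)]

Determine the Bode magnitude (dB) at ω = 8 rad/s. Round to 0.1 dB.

At ω = 8 rad/s:
pole (1 + j8·0.0125) = 1 + j0.1 → |·| ≈ 1.005, ∠ ≈ 5.71°
|L| = 0.125 · 1 / (1.005) ≈ 0.12438
Gain = 20 log₁₀(0.12438) ≈ -18.10 dB

-18.1 dB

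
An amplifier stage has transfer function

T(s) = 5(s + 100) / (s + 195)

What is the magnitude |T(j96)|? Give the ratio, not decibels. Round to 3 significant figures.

3.19

At s = jω = j96:
zero (s+100): 100 + j96 → |·| = √(100²+96²) = √19216 ≈ 138.62, ∠ = arctan(96/100) ≈ 43.83°
pole (s+195): 195 + j96 → |·| = √(195²+96²) = √47241 ≈ 217.35, ∠ = arctan(96/195) ≈ 26.21°
|T| = 5 · 138.62 / 217.35 ≈ 3.1889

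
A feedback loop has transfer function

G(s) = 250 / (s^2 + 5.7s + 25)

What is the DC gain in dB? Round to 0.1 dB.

20.0 dB

G(0) = 250 / 25 = 10
20 log₁₀(10) ≈ 20.00 dB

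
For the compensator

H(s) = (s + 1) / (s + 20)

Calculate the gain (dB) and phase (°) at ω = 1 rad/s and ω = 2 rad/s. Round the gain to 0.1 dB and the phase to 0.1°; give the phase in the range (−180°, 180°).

At s = jω = j1:
zero (s+1): 1 + j1 → |·| = √(1²+1²) = √2 ≈ 1.4142, ∠ = arctan(1/1) ≈ 45.00°
pole (s+20): 20 + j1 → |·| = √(20²+1²) = √401 ≈ 20.025, ∠ = arctan(1/20) ≈ 2.86°
|H| = 1 · 1.4142 / 20.025 ≈ 0.070622
Gain = 20 log₁₀(0.070622) ≈ -23.02 dB
∠H = 45.00° − 2.86° = 42.14°

At s = jω = j2:
zero (s+1): 1 + j2 → |·| = √(1²+2²) = √5 ≈ 2.2361, ∠ = arctan(2/1) ≈ 63.43°
pole (s+20): 20 + j2 → |·| = √(20²+2²) = √404 ≈ 20.1, ∠ = arctan(2/20) ≈ 5.71°
|H| = 1 · 2.2361 / 20.1 ≈ 0.11125
Gain = 20 log₁₀(0.11125) ≈ -19.07 dB
∠H = 63.43° − 5.71° = 57.72°

ω = 1: -23.0 dB, 42.1°; ω = 2: -19.1 dB, 57.7°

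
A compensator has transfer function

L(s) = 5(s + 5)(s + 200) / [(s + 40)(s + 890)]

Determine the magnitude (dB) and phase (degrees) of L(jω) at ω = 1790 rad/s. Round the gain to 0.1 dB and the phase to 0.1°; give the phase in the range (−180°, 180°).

At s = jω = j1790:
zero (s+5): 5 + j1790 → |·| = √(5²+1790²) = √3204125 ≈ 1790, ∠ = arctan(1790/5) ≈ 89.84°
zero (s+200): 200 + j1790 → |·| = √(200²+1790²) = √3244100 ≈ 1801.1, ∠ = arctan(1790/200) ≈ 83.62°
pole (s+40): 40 + j1790 → |·| = √(40²+1790²) = √3205700 ≈ 1790.4, ∠ = arctan(1790/40) ≈ 88.72°
pole (s+890): 890 + j1790 → |·| = √(890²+1790²) = √3996200 ≈ 1999, ∠ = arctan(1790/890) ≈ 63.56°
|L| = 5 · 3.224e+06 / 3.579e+06 ≈ 4.5041
Gain = 20 log₁₀(4.5041) ≈ 13.07 dB
∠L = 173.46° − 152.28° = 21.18°

13.1 dB, 21.2°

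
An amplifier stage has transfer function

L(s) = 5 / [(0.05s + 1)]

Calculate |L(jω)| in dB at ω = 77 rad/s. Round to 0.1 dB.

2.0 dB

At ω = 77 rad/s:
pole (1 + j77·0.05) = 1 + j3.85 → |·| ≈ 3.9778, ∠ ≈ 75.44°
|L| = 5 · 1 / (3.9778) ≈ 1.257
Gain = 20 log₁₀(1.257) ≈ 1.99 dB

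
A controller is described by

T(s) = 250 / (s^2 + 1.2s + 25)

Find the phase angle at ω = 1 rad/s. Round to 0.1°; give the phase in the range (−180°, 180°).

-2.9°

At s = jω = j1:
quadratic: (j1)² + 1.2·j1 + 25 = 24 + j1.2 → |·| ≈ 24.03, ∠ ≈ 2.86°
∠T = 0.00° − 2.86° = -2.86°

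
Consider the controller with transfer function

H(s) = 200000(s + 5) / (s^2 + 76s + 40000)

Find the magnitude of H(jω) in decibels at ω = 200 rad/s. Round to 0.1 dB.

At s = jω = j200:
zero (s+5): 5 + j200 → |·| = √(5²+200²) = √40025 ≈ 200.06, ∠ = arctan(200/5) ≈ 88.57°
quadratic: (j200)² + 76·j200 + 40000 = 0 + j15200 → |·| ≈ 15200, ∠ ≈ 90.00°
|H| = 200000 · 200.06 / 15200 ≈ 2632.4
Gain = 20 log₁₀(2632.4) ≈ 68.41 dB

68.4 dB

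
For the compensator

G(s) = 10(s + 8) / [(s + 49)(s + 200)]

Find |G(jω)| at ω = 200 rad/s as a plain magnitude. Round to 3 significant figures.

0.0344

At s = jω = j200:
zero (s+8): 8 + j200 → |·| = √(8²+200²) = √40064 ≈ 200.16, ∠ = arctan(200/8) ≈ 87.71°
pole (s+49): 49 + j200 → |·| = √(49²+200²) = √42401 ≈ 205.92, ∠ = arctan(200/49) ≈ 76.23°
pole (s+200): 200 + j200 → |·| = √(200²+200²) = √80000 ≈ 282.84, ∠ = arctan(200/200) ≈ 45.00°
|G| = 10 · 200.16 / 58242 ≈ 0.034367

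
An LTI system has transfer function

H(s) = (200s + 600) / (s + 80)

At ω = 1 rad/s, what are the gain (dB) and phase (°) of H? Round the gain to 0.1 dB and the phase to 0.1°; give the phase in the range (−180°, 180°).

Substitute s = j1:
Numerator: 200(j1) + 600 = 600 + j200
Denominator: (j1) + 80 = 80 + j1
|N| = √(600² + 200²) ≈ 632.46, ∠N ≈ 18.43°
|D| = √(80² + 1²) ≈ 80.006, ∠D ≈ 0.72°
|H| = 632.46 / 80.006 ≈ 7.9052
Gain = 20 log₁₀(7.9052) ≈ 17.96 dB
∠H = 18.43° − 0.72° = 17.71°

18.0 dB, 17.7°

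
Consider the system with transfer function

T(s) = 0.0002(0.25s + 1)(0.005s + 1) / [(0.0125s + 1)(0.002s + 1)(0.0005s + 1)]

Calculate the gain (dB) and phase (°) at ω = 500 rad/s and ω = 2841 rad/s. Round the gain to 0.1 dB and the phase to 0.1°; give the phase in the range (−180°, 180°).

ω = 500: -42.7 dB, 17.8°; ω = 2841: -44.9 dB, -47.4°

At ω = 500 rad/s:
zero (1 + j500·0.25) = 1 + j125 → |·| ≈ 125, ∠ ≈ 89.54°
zero (1 + j500·0.005) = 1 + j2.5 → |·| ≈ 2.6926, ∠ ≈ 68.20°
pole (1 + j500·0.0125) = 1 + j6.25 → |·| ≈ 6.3295, ∠ ≈ 80.91°
pole (1 + j500·0.002) = 1 + j1 → |·| ≈ 1.4142, ∠ ≈ 45.00°
pole (1 + j500·0.0005) = 1 + j0.25 → |·| ≈ 1.0308, ∠ ≈ 14.04°
|T| = 0.0002 · 125 · 2.6926 / (6.3295 · 1.4142 · 1.0308) ≈ 0.0072955
Gain = 20 log₁₀(0.0072955) ≈ -42.74 dB
∠T = (89.54° + 68.20°) − (80.91° + 45.00° + 14.04°) = 17.79°

At ω = 2841 rad/s:
zero (1 + j2841·0.25) = 1 + j710.25 → |·| ≈ 710.25, ∠ ≈ 89.92°
zero (1 + j2841·0.005) = 1 + j14.205 → |·| ≈ 14.24, ∠ ≈ 85.97°
pole (1 + j2841·0.0125) = 1 + j35.5125 → |·| ≈ 35.527, ∠ ≈ 88.39°
pole (1 + j2841·0.002) = 1 + j5.682 → |·| ≈ 5.7693, ∠ ≈ 80.02°
pole (1 + j2841·0.0005) = 1 + j1.4205 → |·| ≈ 1.7372, ∠ ≈ 54.86°
|T| = 0.0002 · 710.25 · 14.24 / (35.527 · 5.7693 · 1.7372) ≈ 0.0056809
Gain = 20 log₁₀(0.0056809) ≈ -44.91 dB
∠T = (89.92° + 85.97°) − (88.39° + 80.02° + 54.86°) = -47.38°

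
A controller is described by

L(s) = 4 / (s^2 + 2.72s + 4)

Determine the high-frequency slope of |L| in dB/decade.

-40 dB/decade

Each pole contributes −20 dB/decade at high frequency; each zero contributes +20 dB/decade.
Net: 0 zero(s) − 2 pole(s) → -40 dB/decade.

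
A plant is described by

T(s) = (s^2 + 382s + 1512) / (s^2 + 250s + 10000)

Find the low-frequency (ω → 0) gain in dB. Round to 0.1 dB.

-16.4 dB

T(0) = 1512 / 10000 = 0.1512
20 log₁₀(0.1512) ≈ -16.41 dB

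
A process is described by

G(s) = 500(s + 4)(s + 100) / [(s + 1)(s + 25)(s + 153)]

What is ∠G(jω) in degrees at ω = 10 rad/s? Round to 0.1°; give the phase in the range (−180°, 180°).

-35.9°

At s = jω = j10:
zero (s+4): 4 + j10 → |·| = √(4²+10²) = √116 ≈ 10.77, ∠ = arctan(10/4) ≈ 68.20°
zero (s+100): 100 + j10 → |·| = √(100²+10²) = √10100 ≈ 100.5, ∠ = arctan(10/100) ≈ 5.71°
pole (s+1): 1 + j10 → |·| = √(1²+10²) = √101 ≈ 10.05, ∠ = arctan(10/1) ≈ 84.29°
pole (s+25): 25 + j10 → |·| = √(25²+10²) = √725 ≈ 26.926, ∠ = arctan(10/25) ≈ 21.80°
pole (s+153): 153 + j10 → |·| = √(153²+10²) = √23509 ≈ 153.33, ∠ = arctan(10/153) ≈ 3.74°
∠G = 73.91° − 109.83° = -35.92°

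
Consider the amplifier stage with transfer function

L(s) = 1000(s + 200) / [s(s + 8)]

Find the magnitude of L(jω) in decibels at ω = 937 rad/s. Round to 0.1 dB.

0.8 dB

At s = jω = j937:
zero (s+200): 200 + j937 → |·| = √(200²+937²) = √917969 ≈ 958.11, ∠ = arctan(937/200) ≈ 77.95°
pole (s+8): 8 + j937 → |·| = √(8²+937²) = √878033 ≈ 937.03, ∠ = arctan(937/8) ≈ 89.51°
pole at origin: |s| = 937, ∠ = 90.00° (in denominator)
|L| = 1000 · 958.11 / 8.78e+05 ≈ 1.0912
Gain = 20 log₁₀(1.0912) ≈ 0.76 dB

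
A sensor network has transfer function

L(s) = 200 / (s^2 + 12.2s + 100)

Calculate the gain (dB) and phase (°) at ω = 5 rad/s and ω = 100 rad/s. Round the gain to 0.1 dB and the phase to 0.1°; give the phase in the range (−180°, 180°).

ω = 5: 6.3 dB, -39.1°; ω = 100: -34.0 dB, -173.0°

At s = jω = j5:
quadratic: (j5)² + 12.2·j5 + 100 = 75 + j61 → |·| ≈ 96.675, ∠ ≈ 39.12°
|L| = 200 / 96.675 ≈ 2.0688
Gain = 20 log₁₀(2.0688) ≈ 6.31 dB
∠L = 0.00° − 39.12° = -39.12°

At s = jω = j100:
quadratic: (j100)² + 12.2·j100 + 100 = -9900 + j1220 → |·| ≈ 9974.9, ∠ ≈ 172.97°
|L| = 200 / 9974.9 ≈ 0.02005
Gain = 20 log₁₀(0.02005) ≈ -33.96 dB
∠L = 0.00° − 172.97° = -172.97°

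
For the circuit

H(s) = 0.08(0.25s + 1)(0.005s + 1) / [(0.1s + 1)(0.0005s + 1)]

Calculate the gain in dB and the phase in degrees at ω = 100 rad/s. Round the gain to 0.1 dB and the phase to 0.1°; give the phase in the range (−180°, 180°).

At ω = 100 rad/s:
zero (1 + j100·0.25) = 1 + j25 → |·| ≈ 25.02, ∠ ≈ 87.71°
zero (1 + j100·0.005) = 1 + j0.5 → |·| ≈ 1.118, ∠ ≈ 26.57°
pole (1 + j100·0.1) = 1 + j10 → |·| ≈ 10.05, ∠ ≈ 84.29°
pole (1 + j100·0.0005) = 1 + j0.05 → |·| ≈ 1.0012, ∠ ≈ 2.86°
|H| = 0.08 · 25.02 · 1.118 / (10.05 · 1.0012) ≈ 0.2224
Gain = 20 log₁₀(0.2224) ≈ -13.06 dB
∠H = (87.71° + 26.57°) − (84.29° + 2.86°) = 27.13°

-13.1 dB, 27.1°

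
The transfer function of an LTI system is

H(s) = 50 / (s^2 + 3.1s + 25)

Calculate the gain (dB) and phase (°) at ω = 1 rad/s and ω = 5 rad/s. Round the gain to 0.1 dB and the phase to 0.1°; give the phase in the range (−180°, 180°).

ω = 1: 6.3 dB, -7.4°; ω = 5: 10.2 dB, -90.0°

At s = jω = j1:
quadratic: (j1)² + 3.1·j1 + 25 = 24 + j3.1 → |·| ≈ 24.199, ∠ ≈ 7.36°
|H| = 50 / 24.199 ≈ 2.0662
Gain = 20 log₁₀(2.0662) ≈ 6.30 dB
∠H = 0.00° − 7.36° = -7.36°

At s = jω = j5:
quadratic: (j5)² + 3.1·j5 + 25 = 0 + j15.5 → |·| ≈ 15.5, ∠ ≈ 90.00°
|H| = 50 / 15.5 ≈ 3.2258
Gain = 20 log₁₀(3.2258) ≈ 10.17 dB
∠H = 0.00° − 90.00° = -90.00°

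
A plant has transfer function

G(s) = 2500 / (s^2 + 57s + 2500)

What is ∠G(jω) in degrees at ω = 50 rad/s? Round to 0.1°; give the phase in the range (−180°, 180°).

-90.0°

At s = jω = j50:
quadratic: (j50)² + 57·j50 + 2500 = 0 + j2850 → |·| ≈ 2850, ∠ ≈ 90.00°
∠G = 0.00° − 90.00° = -90.00°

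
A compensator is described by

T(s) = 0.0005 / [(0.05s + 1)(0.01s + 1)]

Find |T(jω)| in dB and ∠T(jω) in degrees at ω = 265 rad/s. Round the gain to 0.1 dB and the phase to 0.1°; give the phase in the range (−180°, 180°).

At ω = 265 rad/s:
pole (1 + j265·0.05) = 1 + j13.25 → |·| ≈ 13.288, ∠ ≈ 85.68°
pole (1 + j265·0.01) = 1 + j2.65 → |·| ≈ 2.8324, ∠ ≈ 69.33°
|T| = 0.0005 · 1 / (13.288 · 2.8324) ≈ 1.3285e-05
Gain = 20 log₁₀(1.3285e-05) ≈ -97.53 dB
∠T = (0°) − (85.68° + 69.33°) = -155.01°

-97.5 dB, -155.0°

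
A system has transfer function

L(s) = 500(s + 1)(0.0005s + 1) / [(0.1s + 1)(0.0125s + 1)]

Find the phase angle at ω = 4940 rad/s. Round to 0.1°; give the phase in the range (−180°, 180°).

At ω = 4940 rad/s:
zero (1 + j4940·1) = 1 + j4940 → |·| ≈ 4940, ∠ ≈ 89.99°
zero (1 + j4940·0.0005) = 1 + j2.47 → |·| ≈ 2.6648, ∠ ≈ 67.96°
pole (1 + j4940·0.1) = 1 + j494 → |·| ≈ 494, ∠ ≈ 89.88°
pole (1 + j4940·0.0125) = 1 + j61.75 → |·| ≈ 61.758, ∠ ≈ 89.07°
∠L = (89.99° + 67.96°) − (89.88° + 89.07°) = -21.00°

-21.0°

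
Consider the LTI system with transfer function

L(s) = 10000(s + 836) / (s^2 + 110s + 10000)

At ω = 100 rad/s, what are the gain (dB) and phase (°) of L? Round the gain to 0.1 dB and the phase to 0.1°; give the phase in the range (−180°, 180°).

57.7 dB, -83.2°

At s = jω = j100:
zero (s+836): 836 + j100 → |·| = √(836²+100²) = √708896 ≈ 841.96, ∠ = arctan(100/836) ≈ 6.82°
quadratic: (j100)² + 110·j100 + 10000 = 0 + j11000 → |·| ≈ 11000, ∠ ≈ 90.00°
|L| = 10000 · 841.96 / 11000 ≈ 765.42
Gain = 20 log₁₀(765.42) ≈ 57.68 dB
∠L = 6.82° − 90.00° = -83.18°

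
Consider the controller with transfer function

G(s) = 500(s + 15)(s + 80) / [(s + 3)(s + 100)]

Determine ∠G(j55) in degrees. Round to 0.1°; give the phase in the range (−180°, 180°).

-6.4°

At s = jω = j55:
zero (s+15): 15 + j55 → |·| = √(15²+55²) = √3250 ≈ 57.009, ∠ = arctan(55/15) ≈ 74.74°
zero (s+80): 80 + j55 → |·| = √(80²+55²) = √9425 ≈ 97.082, ∠ = arctan(55/80) ≈ 34.51°
pole (s+3): 3 + j55 → |·| = √(3²+55²) = √3034 ≈ 55.082, ∠ = arctan(55/3) ≈ 86.88°
pole (s+100): 100 + j55 → |·| = √(100²+55²) = √13025 ≈ 114.13, ∠ = arctan(55/100) ≈ 28.81°
∠G = 109.25° − 115.69° = -6.44°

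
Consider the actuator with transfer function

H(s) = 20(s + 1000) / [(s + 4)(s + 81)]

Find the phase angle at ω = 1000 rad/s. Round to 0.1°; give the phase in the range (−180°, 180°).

At s = jω = j1000:
zero (s+1000): 1000 + j1000 → |·| = √(1000²+1000²) = √2000000 ≈ 1414.2, ∠ = arctan(1000/1000) ≈ 45.00°
pole (s+4): 4 + j1000 → |·| = √(4²+1000²) = √1000016 ≈ 1000, ∠ = arctan(1000/4) ≈ 89.77°
pole (s+81): 81 + j1000 → |·| = √(81²+1000²) = √1006561 ≈ 1003.3, ∠ = arctan(1000/81) ≈ 85.37°
∠H = 45.00° − 175.14° = -130.14°

-130.1°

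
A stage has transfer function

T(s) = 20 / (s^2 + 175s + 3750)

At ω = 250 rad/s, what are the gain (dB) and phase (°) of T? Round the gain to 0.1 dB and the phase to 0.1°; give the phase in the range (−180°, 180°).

Substitute s = j250:
Numerator: 20 = 20 + j0
Denominator: (j250)^2 + 175(j250) + 3750 = -58750 + j43750
|N| = √(20² + 0²) ≈ 20, ∠N ≈ 0.00°
|D| = √(58750² + 43750²) ≈ 73250, ∠D ≈ 143.33°
|T| = 20 / 73250 ≈ 0.00027304
Gain = 20 log₁₀(0.00027304) ≈ -71.28 dB
∠T = 0.00° − 143.33° = -143.33°

-71.3 dB, -143.3°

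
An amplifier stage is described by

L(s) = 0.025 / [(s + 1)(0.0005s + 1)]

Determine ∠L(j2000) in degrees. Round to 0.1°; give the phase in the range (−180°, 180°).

At ω = 2000 rad/s:
pole (1 + j2000·1) = 1 + j2000 → |·| ≈ 2000, ∠ ≈ 89.97°
pole (1 + j2000·0.0005) = 1 + j1 → |·| ≈ 1.4142, ∠ ≈ 45.00°
∠L = (0°) − (89.97° + 45.00°) = -134.97°

-135.0°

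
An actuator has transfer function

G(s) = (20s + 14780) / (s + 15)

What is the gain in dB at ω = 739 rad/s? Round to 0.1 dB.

29.0 dB

Substitute s = j739:
Numerator: 20(j739) + 14780 = 14780 + j14780
Denominator: (j739) + 15 = 15 + j739
|N| = √(14780² + 14780²) ≈ 20902, ∠N ≈ 45.00°
|D| = √(15² + 739²) ≈ 739.15, ∠D ≈ 88.84°
|G| = 20902 / 739.15 ≈ 28.278
Gain = 20 log₁₀(28.278) ≈ 29.03 dB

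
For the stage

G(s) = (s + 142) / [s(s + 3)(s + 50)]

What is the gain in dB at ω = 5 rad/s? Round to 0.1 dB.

-20.3 dB

At s = jω = j5:
zero (s+142): 142 + j5 → |·| = √(142²+5²) = √20189 ≈ 142.09, ∠ = arctan(5/142) ≈ 2.02°
pole (s+3): 3 + j5 → |·| = √(3²+5²) = √34 ≈ 5.831, ∠ = arctan(5/3) ≈ 59.04°
pole (s+50): 50 + j5 → |·| = √(50²+5²) = √2525 ≈ 50.249, ∠ = arctan(5/50) ≈ 5.71°
pole at origin: |s| = 5, ∠ = 90.00° (in denominator)
|G| = 1 · 142.09 / 1465 ≈ 0.09699
Gain = 20 log₁₀(0.09699) ≈ -20.27 dB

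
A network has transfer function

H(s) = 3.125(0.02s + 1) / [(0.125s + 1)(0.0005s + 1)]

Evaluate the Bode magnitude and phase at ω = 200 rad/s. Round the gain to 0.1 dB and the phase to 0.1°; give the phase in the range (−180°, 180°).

At ω = 200 rad/s:
zero (1 + j200·0.02) = 1 + j4 → |·| ≈ 4.1231, ∠ ≈ 75.96°
pole (1 + j200·0.125) = 1 + j25 → |·| ≈ 25.02, ∠ ≈ 87.71°
pole (1 + j200·0.0005) = 1 + j0.1 → |·| ≈ 1.005, ∠ ≈ 5.71°
|H| = 3.125 · 4.1231 / (25.02 · 1.005) ≈ 0.51241
Gain = 20 log₁₀(0.51241) ≈ -5.81 dB
∠H = (75.96°) − (87.71° + 5.71°) = -17.46°

-5.8 dB, -17.5°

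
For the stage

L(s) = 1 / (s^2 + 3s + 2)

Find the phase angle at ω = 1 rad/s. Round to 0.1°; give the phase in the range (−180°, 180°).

Substitute s = j1:
Numerator: 1 = 1 + j0
Denominator: (j1)^2 + 3(j1) + 2 = 1 + j3
|N| = √(1² + 0²) ≈ 1, ∠N ≈ 0.00°
|D| = √(1² + 3²) ≈ 3.1623, ∠D ≈ 71.57°
∠L = 0.00° − 71.57° = -71.57°

-71.6°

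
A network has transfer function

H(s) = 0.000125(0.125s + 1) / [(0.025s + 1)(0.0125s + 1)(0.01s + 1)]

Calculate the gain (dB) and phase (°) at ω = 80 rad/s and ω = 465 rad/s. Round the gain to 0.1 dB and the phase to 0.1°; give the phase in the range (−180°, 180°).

At ω = 80 rad/s:
zero (1 + j80·0.125) = 1 + j10 → |·| ≈ 10.05, ∠ ≈ 84.29°
pole (1 + j80·0.025) = 1 + j2 → |·| ≈ 2.2361, ∠ ≈ 63.43°
pole (1 + j80·0.0125) = 1 + j1 → |·| ≈ 1.4142, ∠ ≈ 45.00°
pole (1 + j80·0.01) = 1 + j0.8 → |·| ≈ 1.2806, ∠ ≈ 38.66°
|H| = 0.000125 · 10.05 / (2.2361 · 1.4142 · 1.2806) ≈ 0.00031021
Gain = 20 log₁₀(0.00031021) ≈ -70.17 dB
∠H = (84.29°) − (63.43° + 45.00° + 38.66°) = -62.80°

At ω = 465 rad/s:
zero (1 + j465·0.125) = 1 + j58.125 → |·| ≈ 58.134, ∠ ≈ 89.01°
pole (1 + j465·0.025) = 1 + j11.625 → |·| ≈ 11.668, ∠ ≈ 85.08°
pole (1 + j465·0.0125) = 1 + j5.8125 → |·| ≈ 5.8979, ∠ ≈ 80.24°
pole (1 + j465·0.01) = 1 + j4.65 → |·| ≈ 4.7563, ∠ ≈ 77.86°
|H| = 0.000125 · 58.134 / (11.668 · 5.8979 · 4.7563) ≈ 2.2201e-05
Gain = 20 log₁₀(2.2201e-05) ≈ -93.07 dB
∠H = (89.01°) − (85.08° + 80.24° + 77.86°) = -154.17°

ω = 80: -70.2 dB, -62.8°; ω = 465: -93.1 dB, -154.2°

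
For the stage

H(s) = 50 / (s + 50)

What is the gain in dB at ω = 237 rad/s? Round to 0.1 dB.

-13.7 dB

At s = jω = j237:
pole (s+50): 50 + j237 → |·| = √(50²+237²) = √58669 ≈ 242.22, ∠ = arctan(237/50) ≈ 78.09°
|H| = 50 / 242.22 ≈ 0.20642
Gain = 20 log₁₀(0.20642) ≈ -13.70 dB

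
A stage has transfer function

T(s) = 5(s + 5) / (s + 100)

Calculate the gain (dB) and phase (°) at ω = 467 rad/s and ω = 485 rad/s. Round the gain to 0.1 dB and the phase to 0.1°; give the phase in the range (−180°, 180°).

At s = jω = j467:
zero (s+5): 5 + j467 → |·| = √(5²+467²) = √218114 ≈ 467.03, ∠ = arctan(467/5) ≈ 89.39°
pole (s+100): 100 + j467 → |·| = √(100²+467²) = √228089 ≈ 477.59, ∠ = arctan(467/100) ≈ 77.91°
|T| = 5 · 467.03 / 477.59 ≈ 4.8894
Gain = 20 log₁₀(4.8894) ≈ 13.79 dB
∠T = 89.39° − 77.91° = 11.48°

At s = jω = j485:
zero (s+5): 5 + j485 → |·| = √(5²+485²) = √235250 ≈ 485.03, ∠ = arctan(485/5) ≈ 89.41°
pole (s+100): 100 + j485 → |·| = √(100²+485²) = √245225 ≈ 495.2, ∠ = arctan(485/100) ≈ 78.35°
|T| = 5 · 485.03 / 495.2 ≈ 4.8973
Gain = 20 log₁₀(4.8973) ≈ 13.80 dB
∠T = 89.41° − 78.35° = 11.06°

ω = 467: 13.8 dB, 11.5°; ω = 485: 13.8 dB, 11.1°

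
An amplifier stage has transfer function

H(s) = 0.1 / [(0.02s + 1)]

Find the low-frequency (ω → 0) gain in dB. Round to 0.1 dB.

H(0) = 0.1 · 1 / 1 = 0.1
20 log₁₀(0.1) ≈ -20.00 dB

-20.0 dB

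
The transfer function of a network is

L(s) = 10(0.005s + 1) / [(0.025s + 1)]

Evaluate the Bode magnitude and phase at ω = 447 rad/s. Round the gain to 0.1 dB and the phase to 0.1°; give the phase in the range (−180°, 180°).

At ω = 447 rad/s:
zero (1 + j447·0.005) = 1 + j2.235 → |·| ≈ 2.4485, ∠ ≈ 65.89°
pole (1 + j447·0.025) = 1 + j11.175 → |·| ≈ 11.22, ∠ ≈ 84.89°
|L| = 10 · 2.4485 / (11.22) ≈ 2.1823
Gain = 20 log₁₀(2.1823) ≈ 6.78 dB
∠L = (65.89°) − (84.89°) = -19.00°

6.8 dB, -19.0°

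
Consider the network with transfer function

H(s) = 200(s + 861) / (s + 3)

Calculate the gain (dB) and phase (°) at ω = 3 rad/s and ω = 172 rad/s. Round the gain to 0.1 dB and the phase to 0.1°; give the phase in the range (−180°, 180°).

ω = 3: 92.2 dB, -44.8°; ω = 172: 60.2 dB, -77.7°

At s = jω = j3:
zero (s+861): 861 + j3 → |·| = √(861²+3²) = √741330 ≈ 861.01, ∠ = arctan(3/861) ≈ 0.20°
pole (s+3): 3 + j3 → |·| = √(3²+3²) = √18 ≈ 4.2426, ∠ = arctan(3/3) ≈ 45.00°
|H| = 200 · 861.01 / 4.2426 ≈ 40589
Gain = 20 log₁₀(40589) ≈ 92.17 dB
∠H = 0.20° − 45.00° = -44.80°

At s = jω = j172:
zero (s+861): 861 + j172 → |·| = √(861²+172²) = √770905 ≈ 878.01, ∠ = arctan(172/861) ≈ 11.30°
pole (s+3): 3 + j172 → |·| = √(3²+172²) = √29593 ≈ 172.03, ∠ = arctan(172/3) ≈ 89.00°
|H| = 200 · 878.01 / 172.03 ≈ 1020.8
Gain = 20 log₁₀(1020.8) ≈ 60.18 dB
∠H = 11.30° − 89.00° = -77.70°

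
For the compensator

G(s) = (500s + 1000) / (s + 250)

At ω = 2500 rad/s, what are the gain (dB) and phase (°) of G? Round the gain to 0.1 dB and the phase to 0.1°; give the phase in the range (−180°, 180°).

Substitute s = j2500:
Numerator: 500(j2500) + 1000 = 1000 + j1250000
Denominator: (j2500) + 250 = 250 + j2500
|N| = √(1000² + 1250000²) ≈ 1.25e+06, ∠N ≈ 89.95°
|D| = √(250² + 2500²) ≈ 2512.5, ∠D ≈ 84.29°
|G| = 1.25e+06 / 2512.5 ≈ 497.51
Gain = 20 log₁₀(497.51) ≈ 53.94 dB
∠G = 89.95° − 84.29° = 5.66°

53.9 dB, 5.7°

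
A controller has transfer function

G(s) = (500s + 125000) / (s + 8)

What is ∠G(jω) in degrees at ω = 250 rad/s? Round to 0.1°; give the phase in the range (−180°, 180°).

-43.2°

Substitute s = j250:
Numerator: 500(j250) + 125000 = 125000 + j125000
Denominator: (j250) + 8 = 8 + j250
|N| = √(125000² + 125000²) ≈ 1.7678e+05, ∠N ≈ 45.00°
|D| = √(8² + 250²) ≈ 250.13, ∠D ≈ 88.17°
∠G = 45.00° − 88.17° = -43.17°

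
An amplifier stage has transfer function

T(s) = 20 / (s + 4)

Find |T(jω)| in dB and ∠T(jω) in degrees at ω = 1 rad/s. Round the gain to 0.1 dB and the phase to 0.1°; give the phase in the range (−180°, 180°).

13.7 dB, -14.0°

At s = jω = j1:
pole (s+4): 4 + j1 → |·| = √(4²+1²) = √17 ≈ 4.1231, ∠ = arctan(1/4) ≈ 14.04°
|T| = 20 / 4.1231 ≈ 4.8507
Gain = 20 log₁₀(4.8507) ≈ 13.72 dB
∠T = 0.00° − 14.04° = -14.04°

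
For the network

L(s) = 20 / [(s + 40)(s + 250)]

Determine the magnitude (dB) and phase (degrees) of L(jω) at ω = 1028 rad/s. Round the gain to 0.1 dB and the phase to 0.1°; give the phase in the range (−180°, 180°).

At s = jω = j1028:
pole (s+40): 40 + j1028 → |·| = √(40²+1028²) = √1058384 ≈ 1028.8, ∠ = arctan(1028/40) ≈ 87.77°
pole (s+250): 250 + j1028 → |·| = √(250²+1028²) = √1119284 ≈ 1058, ∠ = arctan(1028/250) ≈ 76.33°
|L| = 20 / 1.0885e+06 ≈ 1.8374e-05
Gain = 20 log₁₀(1.8374e-05) ≈ -94.72 dB
∠L = 0.00° − 164.10° = -164.10°

-94.7 dB, -164.1°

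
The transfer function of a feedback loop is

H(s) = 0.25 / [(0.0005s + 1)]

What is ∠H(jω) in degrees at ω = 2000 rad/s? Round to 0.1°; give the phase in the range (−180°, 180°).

At ω = 2000 rad/s:
pole (1 + j2000·0.0005) = 1 + j1 → |·| ≈ 1.4142, ∠ ≈ 45.00°
∠H = (0°) − (45.00°) = -45.00°

-45.0°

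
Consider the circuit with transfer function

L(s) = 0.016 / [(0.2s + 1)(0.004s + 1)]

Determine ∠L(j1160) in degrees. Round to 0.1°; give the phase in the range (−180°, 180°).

-167.6°

At ω = 1160 rad/s:
pole (1 + j1160·0.2) = 1 + j232 → |·| ≈ 232, ∠ ≈ 89.75°
pole (1 + j1160·0.004) = 1 + j4.64 → |·| ≈ 4.7465, ∠ ≈ 77.84°
∠L = (0°) − (89.75° + 77.84°) = -167.59°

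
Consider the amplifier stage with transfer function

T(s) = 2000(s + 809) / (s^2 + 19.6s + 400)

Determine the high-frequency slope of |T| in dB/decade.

Each pole contributes −20 dB/decade at high frequency; each zero contributes +20 dB/decade.
Net: 1 zero(s) − 2 pole(s) → -20 dB/decade.

-20 dB/decade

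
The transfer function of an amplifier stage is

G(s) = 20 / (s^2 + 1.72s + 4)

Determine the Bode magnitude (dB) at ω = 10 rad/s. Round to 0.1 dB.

At s = jω = j10:
quadratic: (j10)² + 1.72·j10 + 4 = -96 + j17.2 → |·| ≈ 97.529, ∠ ≈ 169.84°
|G| = 20 / 97.529 ≈ 0.20507
Gain = 20 log₁₀(0.20507) ≈ -13.76 dB

-13.8 dB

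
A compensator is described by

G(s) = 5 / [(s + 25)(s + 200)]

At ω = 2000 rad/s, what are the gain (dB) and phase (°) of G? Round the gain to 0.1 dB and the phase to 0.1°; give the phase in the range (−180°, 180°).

-118.1 dB, -173.6°

At s = jω = j2000:
pole (s+25): 25 + j2000 → |·| = √(25²+2000²) = √4000625 ≈ 2000.2, ∠ = arctan(2000/25) ≈ 89.28°
pole (s+200): 200 + j2000 → |·| = √(200²+2000²) = √4040000 ≈ 2010, ∠ = arctan(2000/200) ≈ 84.29°
|G| = 5 / 4.0204e+06 ≈ 1.2437e-06
Gain = 20 log₁₀(1.2437e-06) ≈ -118.11 dB
∠G = 0.00° − 173.57° = -173.57°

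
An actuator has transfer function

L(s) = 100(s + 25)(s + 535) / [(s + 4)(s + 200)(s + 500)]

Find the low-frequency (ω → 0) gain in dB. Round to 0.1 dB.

10.5 dB

L(0) = 100·25·535 / (4·200·500) ≈ 3.3438
20 log₁₀(3.3438) ≈ 10.48 dB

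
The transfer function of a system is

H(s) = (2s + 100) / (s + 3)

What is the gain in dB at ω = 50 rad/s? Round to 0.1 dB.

9.0 dB

Substitute s = j50:
Numerator: 2(j50) + 100 = 100 + j100
Denominator: (j50) + 3 = 3 + j50
|N| = √(100² + 100²) ≈ 141.42, ∠N ≈ 45.00°
|D| = √(3² + 50²) ≈ 50.09, ∠D ≈ 86.57°
|H| = 141.42 / 50.09 ≈ 2.8233
Gain = 20 log₁₀(2.8233) ≈ 9.02 dB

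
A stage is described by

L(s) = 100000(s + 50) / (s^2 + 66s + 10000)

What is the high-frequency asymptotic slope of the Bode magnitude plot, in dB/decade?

-20 dB/decade

Each pole contributes −20 dB/decade at high frequency; each zero contributes +20 dB/decade.
Net: 1 zero(s) − 2 pole(s) → -20 dB/decade.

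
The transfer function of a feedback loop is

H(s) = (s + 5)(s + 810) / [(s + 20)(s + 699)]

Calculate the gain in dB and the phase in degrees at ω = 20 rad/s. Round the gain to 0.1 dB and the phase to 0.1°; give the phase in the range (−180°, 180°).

At s = jω = j20:
zero (s+5): 5 + j20 → |·| = √(5²+20²) = √425 ≈ 20.616, ∠ = arctan(20/5) ≈ 75.96°
zero (s+810): 810 + j20 → |·| = √(810²+20²) = √656500 ≈ 810.25, ∠ = arctan(20/810) ≈ 1.41°
pole (s+20): 20 + j20 → |·| = √(20²+20²) = √800 ≈ 28.284, ∠ = arctan(20/20) ≈ 45.00°
pole (s+699): 699 + j20 → |·| = √(699²+20²) = √489001 ≈ 699.29, ∠ = arctan(20/699) ≈ 1.64°
|H| = 1 · 16704 / 19779 ≈ 0.84453
Gain = 20 log₁₀(0.84453) ≈ -1.47 dB
∠H = 77.37° − 46.64° = 30.73°

-1.5 dB, 30.7°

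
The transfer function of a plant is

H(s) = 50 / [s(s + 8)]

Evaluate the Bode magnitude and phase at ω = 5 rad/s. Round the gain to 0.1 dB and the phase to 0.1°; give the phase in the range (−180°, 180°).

At s = jω = j5:
pole (s+8): 8 + j5 → |·| = √(8²+5²) = √89 ≈ 9.434, ∠ = arctan(5/8) ≈ 32.01°
pole at origin: |s| = 5, ∠ = 90.00° (in denominator)
|H| = 50 / 47.17 ≈ 1.06
Gain = 20 log₁₀(1.06) ≈ 0.51 dB
∠H = 0.00° − 122.01° = -122.01°

0.5 dB, -122.0°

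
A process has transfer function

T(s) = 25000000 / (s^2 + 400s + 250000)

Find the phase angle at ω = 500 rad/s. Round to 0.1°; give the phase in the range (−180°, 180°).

At s = jω = j500:
quadratic: (j500)² + 400·j500 + 250000 = 0 + j200000 → |·| ≈ 2e+05, ∠ ≈ 90.00°
∠T = 0.00° − 90.00° = -90.00°

-90.0°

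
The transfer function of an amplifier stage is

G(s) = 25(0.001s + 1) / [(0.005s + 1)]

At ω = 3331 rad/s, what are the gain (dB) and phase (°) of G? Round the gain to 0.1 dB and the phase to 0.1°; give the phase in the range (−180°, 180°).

At ω = 3331 rad/s:
zero (1 + j3331·0.001) = 1 + j3.331 → |·| ≈ 3.4779, ∠ ≈ 73.29°
pole (1 + j3331·0.005) = 1 + j16.655 → |·| ≈ 16.685, ∠ ≈ 86.56°
|G| = 25 · 3.4779 / (16.685) ≈ 5.2111
Gain = 20 log₁₀(5.2111) ≈ 14.34 dB
∠G = (73.29°) − (86.56°) = -13.27°

14.3 dB, -13.3°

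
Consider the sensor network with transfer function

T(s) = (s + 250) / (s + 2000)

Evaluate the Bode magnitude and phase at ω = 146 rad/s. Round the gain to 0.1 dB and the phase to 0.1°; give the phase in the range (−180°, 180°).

At s = jω = j146:
zero (s+250): 250 + j146 → |·| = √(250²+146²) = √83816 ≈ 289.51, ∠ = arctan(146/250) ≈ 30.28°
pole (s+2000): 2000 + j146 → |·| = √(2000²+146²) = √4021316 ≈ 2005.3, ∠ = arctan(146/2000) ≈ 4.18°
|T| = 1 · 289.51 / 2005.3 ≈ 0.14437
Gain = 20 log₁₀(0.14437) ≈ -16.81 dB
∠T = 30.28° − 4.18° = 26.10°

-16.8 dB, 26.1°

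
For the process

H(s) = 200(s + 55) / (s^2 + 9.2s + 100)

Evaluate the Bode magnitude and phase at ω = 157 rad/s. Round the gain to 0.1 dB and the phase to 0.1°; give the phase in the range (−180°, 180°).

2.6 dB, -105.9°

At s = jω = j157:
zero (s+55): 55 + j157 → |·| = √(55²+157²) = √27674 ≈ 166.36, ∠ = arctan(157/55) ≈ 70.69°
quadratic: (j157)² + 9.2·j157 + 100 = -24549 + j1444.4 → |·| ≈ 24591, ∠ ≈ 176.63°
|H| = 200 · 166.36 / 24591 ≈ 1.353
Gain = 20 log₁₀(1.353) ≈ 2.63 dB
∠H = 70.69° − 176.63° = -105.94°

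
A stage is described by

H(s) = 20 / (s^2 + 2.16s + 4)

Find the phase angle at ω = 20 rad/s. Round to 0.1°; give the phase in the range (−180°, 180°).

At s = jω = j20:
quadratic: (j20)² + 2.16·j20 + 4 = -396 + j43.2 → |·| ≈ 398.35, ∠ ≈ 173.77°
∠H = 0.00° − 173.77° = -173.77°

-173.8°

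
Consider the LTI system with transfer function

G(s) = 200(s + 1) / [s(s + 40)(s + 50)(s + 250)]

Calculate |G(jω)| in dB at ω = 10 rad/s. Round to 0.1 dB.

At s = jω = j10:
zero (s+1): 1 + j10 → |·| = √(1²+10²) = √101 ≈ 10.05, ∠ = arctan(10/1) ≈ 84.29°
pole (s+40): 40 + j10 → |·| = √(40²+10²) = √1700 ≈ 41.231, ∠ = arctan(10/40) ≈ 14.04°
pole (s+50): 50 + j10 → |·| = √(50²+10²) = √2600 ≈ 50.99, ∠ = arctan(10/50) ≈ 11.31°
pole (s+250): 250 + j10 → |·| = √(250²+10²) = √62600 ≈ 250.2, ∠ = arctan(10/250) ≈ 2.29°
pole at origin: |s| = 10, ∠ = 90.00° (in denominator)
|G| = 200 · 10.05 / 5.2601e+06 ≈ 0.00038212
Gain = 20 log₁₀(0.00038212) ≈ -68.36 dB

-68.4 dB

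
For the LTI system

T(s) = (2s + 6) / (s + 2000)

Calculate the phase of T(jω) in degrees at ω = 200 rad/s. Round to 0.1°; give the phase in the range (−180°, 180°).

Substitute s = j200:
Numerator: 2(j200) + 6 = 6 + j400
Denominator: (j200) + 2000 = 2000 + j200
|N| = √(6² + 400²) ≈ 400.04, ∠N ≈ 89.14°
|D| = √(2000² + 200²) ≈ 2010, ∠D ≈ 5.71°
∠T = 89.14° − 5.71° = 83.43°

83.4°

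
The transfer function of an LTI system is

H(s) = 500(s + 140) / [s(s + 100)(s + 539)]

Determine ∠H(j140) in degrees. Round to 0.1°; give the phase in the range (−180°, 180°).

-114.0°

At s = jω = j140:
zero (s+140): 140 + j140 → |·| = √(140²+140²) = √39200 ≈ 197.99, ∠ = arctan(140/140) ≈ 45.00°
pole (s+100): 100 + j140 → |·| = √(100²+140²) = √29600 ≈ 172.05, ∠ = arctan(140/100) ≈ 54.46°
pole (s+539): 539 + j140 → |·| = √(539²+140²) = √310121 ≈ 556.89, ∠ = arctan(140/539) ≈ 14.56°
pole at origin: |s| = 140, ∠ = 90.00° (in denominator)
∠H = 45.00° − 159.02° = -114.02°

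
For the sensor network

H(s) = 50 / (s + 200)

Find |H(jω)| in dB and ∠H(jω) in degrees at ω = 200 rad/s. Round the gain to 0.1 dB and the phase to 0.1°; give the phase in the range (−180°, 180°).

-15.1 dB, -45.0°

At s = jω = j200:
pole (s+200): 200 + j200 → |·| = √(200²+200²) = √80000 ≈ 282.84, ∠ = arctan(200/200) ≈ 45.00°
|H| = 50 / 282.84 ≈ 0.17678
Gain = 20 log₁₀(0.17678) ≈ -15.05 dB
∠H = 0.00° − 45.00° = -45.00°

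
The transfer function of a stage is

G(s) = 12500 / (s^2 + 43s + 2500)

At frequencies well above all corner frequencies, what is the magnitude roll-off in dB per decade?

-40 dB/decade

Each pole contributes −20 dB/decade at high frequency; each zero contributes +20 dB/decade.
Net: 0 zero(s) − 2 pole(s) → -40 dB/decade.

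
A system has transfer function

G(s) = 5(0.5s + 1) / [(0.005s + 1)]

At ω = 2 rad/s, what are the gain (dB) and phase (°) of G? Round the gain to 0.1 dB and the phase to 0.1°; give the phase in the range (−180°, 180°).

At ω = 2 rad/s:
zero (1 + j2·0.5) = 1 + j1 → |·| ≈ 1.4142, ∠ ≈ 45.00°
pole (1 + j2·0.005) = 1 + j0.01 → |·| ≈ 1, ∠ ≈ 0.57°
|G| = 5 · 1.4142 / (1) ≈ 7.071
Gain = 20 log₁₀(7.071) ≈ 16.99 dB
∠G = (45.00°) − (0.57°) = 44.43°

17.0 dB, 44.4°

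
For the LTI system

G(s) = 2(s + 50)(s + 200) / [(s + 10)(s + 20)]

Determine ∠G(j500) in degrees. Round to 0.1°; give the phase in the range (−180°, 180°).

At s = jω = j500:
zero (s+50): 50 + j500 → |·| = √(50²+500²) = √252500 ≈ 502.49, ∠ = arctan(500/50) ≈ 84.29°
zero (s+200): 200 + j500 → |·| = √(200²+500²) = √290000 ≈ 538.52, ∠ = arctan(500/200) ≈ 68.20°
pole (s+10): 10 + j500 → |·| = √(10²+500²) = √250100 ≈ 500.1, ∠ = arctan(500/10) ≈ 88.85°
pole (s+20): 20 + j500 → |·| = √(20²+500²) = √250400 ≈ 500.4, ∠ = arctan(500/20) ≈ 87.71°
∠G = 152.49° − 176.56° = -24.07°

-24.1°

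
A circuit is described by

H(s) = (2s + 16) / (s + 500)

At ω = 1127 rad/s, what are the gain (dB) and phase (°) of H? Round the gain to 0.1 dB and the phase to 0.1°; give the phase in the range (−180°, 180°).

Substitute s = j1127:
Numerator: 2(j1127) + 16 = 16 + j2254
Denominator: (j1127) + 500 = 500 + j1127
|N| = √(16² + 2254²) ≈ 2254.1, ∠N ≈ 89.59°
|D| = √(500² + 1127²) ≈ 1232.9, ∠D ≈ 66.08°
|H| = 2254.1 / 1232.9 ≈ 1.8283
Gain = 20 log₁₀(1.8283) ≈ 5.24 dB
∠H = 89.59° − 66.08° = 23.51°

5.2 dB, 23.5°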